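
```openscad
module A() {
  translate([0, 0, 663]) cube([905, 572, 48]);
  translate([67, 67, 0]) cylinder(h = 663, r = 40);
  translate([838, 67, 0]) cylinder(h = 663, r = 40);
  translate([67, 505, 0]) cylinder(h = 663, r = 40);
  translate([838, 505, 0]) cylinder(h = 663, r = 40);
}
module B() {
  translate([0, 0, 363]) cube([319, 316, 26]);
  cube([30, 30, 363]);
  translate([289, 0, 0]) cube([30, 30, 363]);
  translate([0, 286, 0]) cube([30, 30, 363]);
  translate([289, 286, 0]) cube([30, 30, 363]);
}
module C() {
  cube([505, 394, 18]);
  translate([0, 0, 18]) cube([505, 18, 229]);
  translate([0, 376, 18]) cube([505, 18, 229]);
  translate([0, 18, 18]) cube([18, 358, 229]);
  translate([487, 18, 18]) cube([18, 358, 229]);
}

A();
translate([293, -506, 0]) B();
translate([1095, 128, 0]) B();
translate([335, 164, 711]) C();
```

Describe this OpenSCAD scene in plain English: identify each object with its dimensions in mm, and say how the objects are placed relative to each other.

A is a table with a 905×572 mm rectangular top, 48 mm thick, top surface at z = 711 mm, supported by four round legs of 80 mm diameter, each leg's bounding box inset 27 mm from the nearest pair of top edges, running from the floor.

B is a four-legged stool. The seat is a 319×316×26 mm slab whose top surface is at z = 389 mm; four square legs, each 30×30 mm in cross-section, run from the floor (z = 0) to the underside of the seat, each flush with a corner of the seat.

C is an open-topped rectangular box: outside dimensions 505×394×247 mm, with a uniform wall and base thickness of 18 mm. The base is a full 505×394 slab on the floor; four walls sit on top of the base. The front and back walls (the −y and +y sides) span the full width; the two side walls fit between them.

Two stools sit around the table at the −y, +x sides. The open box is on top of the table.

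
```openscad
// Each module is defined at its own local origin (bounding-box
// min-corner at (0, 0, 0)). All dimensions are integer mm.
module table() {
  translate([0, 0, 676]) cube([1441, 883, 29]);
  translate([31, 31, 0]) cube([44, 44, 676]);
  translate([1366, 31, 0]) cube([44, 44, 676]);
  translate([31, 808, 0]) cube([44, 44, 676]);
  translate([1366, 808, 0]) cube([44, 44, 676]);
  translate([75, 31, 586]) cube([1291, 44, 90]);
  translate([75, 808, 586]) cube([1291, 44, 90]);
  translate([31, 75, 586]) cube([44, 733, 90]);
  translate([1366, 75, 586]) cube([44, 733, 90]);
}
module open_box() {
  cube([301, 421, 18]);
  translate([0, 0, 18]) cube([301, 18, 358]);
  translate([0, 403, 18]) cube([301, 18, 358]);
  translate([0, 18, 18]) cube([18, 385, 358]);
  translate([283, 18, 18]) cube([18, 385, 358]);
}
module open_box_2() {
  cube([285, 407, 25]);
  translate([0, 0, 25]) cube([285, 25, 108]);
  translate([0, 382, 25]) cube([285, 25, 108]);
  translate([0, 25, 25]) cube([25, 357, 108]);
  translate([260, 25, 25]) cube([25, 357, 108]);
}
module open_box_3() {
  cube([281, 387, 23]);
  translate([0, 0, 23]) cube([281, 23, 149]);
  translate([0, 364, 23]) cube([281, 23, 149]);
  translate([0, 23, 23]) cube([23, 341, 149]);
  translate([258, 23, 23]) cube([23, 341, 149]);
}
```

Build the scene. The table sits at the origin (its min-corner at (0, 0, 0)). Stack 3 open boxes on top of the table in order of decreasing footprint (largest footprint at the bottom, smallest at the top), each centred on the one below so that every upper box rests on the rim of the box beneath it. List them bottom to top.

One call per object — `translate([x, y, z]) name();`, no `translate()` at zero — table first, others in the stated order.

table();
translate([570, 231, 705]) open_box();
translate([578, 238, 1081]) open_box_2();
translate([580, 248, 1214]) open_box_3();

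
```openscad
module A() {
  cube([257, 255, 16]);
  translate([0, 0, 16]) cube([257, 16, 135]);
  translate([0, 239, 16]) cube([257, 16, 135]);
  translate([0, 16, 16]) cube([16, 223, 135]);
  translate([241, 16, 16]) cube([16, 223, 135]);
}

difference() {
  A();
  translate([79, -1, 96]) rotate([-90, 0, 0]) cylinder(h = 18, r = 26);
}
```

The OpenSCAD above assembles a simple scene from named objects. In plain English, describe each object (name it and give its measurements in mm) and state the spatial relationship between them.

A is an open storage box with external size 257×255×151 mm and wall thickness 16 mm (the base is also 16 mm thick). The base covers the whole footprint; the four walls stand on the base, with the y-facing walls full-width and the x-facing walls fitting between their inner faces.

The open box has a circular hole of radius 26 mm through its front wall, centred at (x = 79, z = 96).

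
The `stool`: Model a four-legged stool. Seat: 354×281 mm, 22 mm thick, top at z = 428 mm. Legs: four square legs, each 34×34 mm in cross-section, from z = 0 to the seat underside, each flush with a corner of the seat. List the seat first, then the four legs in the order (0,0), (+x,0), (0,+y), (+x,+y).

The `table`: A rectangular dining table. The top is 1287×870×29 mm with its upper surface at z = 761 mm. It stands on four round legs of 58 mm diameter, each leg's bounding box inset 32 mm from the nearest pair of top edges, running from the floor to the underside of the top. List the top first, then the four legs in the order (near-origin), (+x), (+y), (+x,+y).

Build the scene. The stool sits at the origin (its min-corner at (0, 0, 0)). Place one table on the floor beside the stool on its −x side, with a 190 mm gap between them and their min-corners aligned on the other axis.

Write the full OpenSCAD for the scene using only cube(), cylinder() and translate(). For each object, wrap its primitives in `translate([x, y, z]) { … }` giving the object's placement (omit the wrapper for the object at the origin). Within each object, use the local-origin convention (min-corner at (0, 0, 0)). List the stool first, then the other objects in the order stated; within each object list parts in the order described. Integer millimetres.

translate([0, 0, 406]) cube([354, 281, 22]);
cube([34, 34, 406]);
translate([320, 0, 0]) cube([34, 34, 406]);
translate([0, 247, 0]) cube([34, 34, 406]);
translate([320, 247, 0]) cube([34, 34, 406]);
translate([-1477, 0, 0]) {
  translate([0, 0, 732]) cube([1287, 870, 29]);
  translate([61, 61, 0]) cylinder(h = 732, r = 29);
  translate([1226, 61, 0]) cylinder(h = 732, r = 29);
  translate([61, 809, 0]) cylinder(h = 732, r = 29);
  translate([1226, 809, 0]) cylinder(h = 732, r = 29);
}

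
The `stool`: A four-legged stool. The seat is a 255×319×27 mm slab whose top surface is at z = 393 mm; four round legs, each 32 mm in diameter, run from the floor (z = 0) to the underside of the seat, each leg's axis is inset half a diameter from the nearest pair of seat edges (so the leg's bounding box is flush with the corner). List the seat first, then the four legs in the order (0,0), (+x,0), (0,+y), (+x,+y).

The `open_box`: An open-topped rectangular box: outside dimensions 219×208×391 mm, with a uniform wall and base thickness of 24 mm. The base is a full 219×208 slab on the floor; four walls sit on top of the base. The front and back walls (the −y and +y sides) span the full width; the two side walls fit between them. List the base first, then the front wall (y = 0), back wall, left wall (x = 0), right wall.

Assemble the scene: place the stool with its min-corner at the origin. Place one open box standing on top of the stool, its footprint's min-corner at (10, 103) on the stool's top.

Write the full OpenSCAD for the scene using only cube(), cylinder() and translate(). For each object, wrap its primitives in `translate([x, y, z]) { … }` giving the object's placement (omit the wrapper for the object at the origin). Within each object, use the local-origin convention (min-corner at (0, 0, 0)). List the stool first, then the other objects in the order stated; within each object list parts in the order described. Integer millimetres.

translate([0, 0, 366]) cube([255, 319, 27]);
translate([16, 16, 0]) cylinder(h = 366, r = 16);
translate([239, 16, 0]) cylinder(h = 366, r = 16);
translate([16, 303, 0]) cylinder(h = 366, r = 16);
translate([239, 303, 0]) cylinder(h = 366, r = 16);
translate([10, 103, 393]) {
  cube([219, 208, 24]);
  translate([0, 0, 24]) cube([219, 24, 367]);
  translate([0, 184, 24]) cube([219, 24, 367]);
  translate([0, 24, 24]) cube([24, 160, 367]);
  translate([195, 24, 24]) cube([24, 160, 367]);
}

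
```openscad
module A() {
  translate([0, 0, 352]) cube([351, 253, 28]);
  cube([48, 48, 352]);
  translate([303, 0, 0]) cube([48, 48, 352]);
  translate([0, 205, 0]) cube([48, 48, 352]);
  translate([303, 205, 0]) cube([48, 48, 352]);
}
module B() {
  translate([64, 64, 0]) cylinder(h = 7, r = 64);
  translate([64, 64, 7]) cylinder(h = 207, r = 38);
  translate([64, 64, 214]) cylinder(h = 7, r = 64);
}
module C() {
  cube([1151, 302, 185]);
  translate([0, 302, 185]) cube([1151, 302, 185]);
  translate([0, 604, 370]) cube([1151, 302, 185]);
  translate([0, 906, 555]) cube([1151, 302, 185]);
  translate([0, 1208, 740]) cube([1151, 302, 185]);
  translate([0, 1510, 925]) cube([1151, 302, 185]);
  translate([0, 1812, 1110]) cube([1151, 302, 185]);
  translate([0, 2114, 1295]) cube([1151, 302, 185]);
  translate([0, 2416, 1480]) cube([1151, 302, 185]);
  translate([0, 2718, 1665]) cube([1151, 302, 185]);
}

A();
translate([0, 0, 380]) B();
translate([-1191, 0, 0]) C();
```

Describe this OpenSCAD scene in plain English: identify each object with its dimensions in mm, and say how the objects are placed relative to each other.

A is a four-legged stool. The seat is 351×253 mm, 28 mm thick, top at z = 380 mm. It stands on four square legs, each 48×48 mm in cross-section, from z = 0 to the seat underside, each flush with a corner of the seat.

B is a spool: two coaxial disc flanges of radius 64 mm and thickness 7 mm, joined by a core cylinder of radius 38 mm and height 207 mm. The lower flange rests on z = 0 and the three cylinders share a vertical axis.

C is a run of 10 identical solid stair steps. Each tread is 1151×302 mm and each step block is 185 mm high. Step 1 rests on the floor; step k is offset from step 1 by (k−1)×302 mm in y and (k−1)×185 mm in z.

The spool is on top of the stool. The staircase is on the floor beside the stool on its −x side.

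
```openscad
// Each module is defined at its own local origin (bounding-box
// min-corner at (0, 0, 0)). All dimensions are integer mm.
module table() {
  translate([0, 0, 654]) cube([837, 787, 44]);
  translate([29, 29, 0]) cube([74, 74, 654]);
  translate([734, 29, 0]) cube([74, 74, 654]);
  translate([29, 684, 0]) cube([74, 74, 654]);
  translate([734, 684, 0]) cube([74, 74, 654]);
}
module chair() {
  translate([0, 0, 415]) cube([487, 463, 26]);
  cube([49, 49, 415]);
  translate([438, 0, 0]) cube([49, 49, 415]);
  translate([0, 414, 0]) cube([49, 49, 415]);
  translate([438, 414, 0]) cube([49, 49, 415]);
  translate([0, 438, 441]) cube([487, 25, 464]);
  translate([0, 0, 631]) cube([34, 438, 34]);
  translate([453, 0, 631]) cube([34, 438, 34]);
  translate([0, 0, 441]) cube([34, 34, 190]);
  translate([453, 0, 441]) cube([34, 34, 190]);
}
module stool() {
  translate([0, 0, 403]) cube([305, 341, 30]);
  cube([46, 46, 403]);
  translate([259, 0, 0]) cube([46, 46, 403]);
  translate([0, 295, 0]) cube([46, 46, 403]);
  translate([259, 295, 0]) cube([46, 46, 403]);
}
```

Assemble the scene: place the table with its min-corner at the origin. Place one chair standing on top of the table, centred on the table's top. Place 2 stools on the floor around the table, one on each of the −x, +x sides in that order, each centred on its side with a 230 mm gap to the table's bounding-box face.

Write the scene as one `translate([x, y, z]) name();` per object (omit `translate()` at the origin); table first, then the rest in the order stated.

table();
translate([175, 162, 698]) chair();
translate([-535, 223, 0]) stool();
translate([1067, 223, 0]) stool();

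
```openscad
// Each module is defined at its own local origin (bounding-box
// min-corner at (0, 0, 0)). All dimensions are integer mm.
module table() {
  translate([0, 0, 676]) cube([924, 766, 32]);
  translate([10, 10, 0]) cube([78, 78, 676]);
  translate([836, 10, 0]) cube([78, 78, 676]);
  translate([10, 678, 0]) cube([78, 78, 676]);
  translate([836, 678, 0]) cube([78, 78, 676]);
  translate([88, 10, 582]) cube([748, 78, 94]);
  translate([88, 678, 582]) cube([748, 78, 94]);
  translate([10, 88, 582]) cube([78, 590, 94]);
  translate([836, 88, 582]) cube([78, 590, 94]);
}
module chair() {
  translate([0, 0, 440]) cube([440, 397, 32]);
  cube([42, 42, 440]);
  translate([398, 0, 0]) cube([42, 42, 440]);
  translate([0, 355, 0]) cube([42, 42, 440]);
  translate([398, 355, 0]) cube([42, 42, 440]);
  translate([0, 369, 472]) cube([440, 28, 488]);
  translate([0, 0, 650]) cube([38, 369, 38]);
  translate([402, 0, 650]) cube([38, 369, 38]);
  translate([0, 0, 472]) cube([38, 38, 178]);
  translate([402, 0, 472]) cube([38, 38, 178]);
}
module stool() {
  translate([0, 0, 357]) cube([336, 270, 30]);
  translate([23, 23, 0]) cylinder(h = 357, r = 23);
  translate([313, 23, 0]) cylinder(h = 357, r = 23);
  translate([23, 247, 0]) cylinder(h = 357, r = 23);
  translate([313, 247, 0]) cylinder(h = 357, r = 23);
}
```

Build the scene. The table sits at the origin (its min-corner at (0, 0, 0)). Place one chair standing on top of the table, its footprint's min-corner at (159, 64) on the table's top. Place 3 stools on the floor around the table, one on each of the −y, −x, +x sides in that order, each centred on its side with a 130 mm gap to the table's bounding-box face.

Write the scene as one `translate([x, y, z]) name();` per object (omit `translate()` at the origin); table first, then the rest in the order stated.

table();
translate([159, 64, 708]) chair();
translate([294, -400, 0]) stool();
translate([-466, 248, 0]) stool();
translate([1054, 248, 0]) stool();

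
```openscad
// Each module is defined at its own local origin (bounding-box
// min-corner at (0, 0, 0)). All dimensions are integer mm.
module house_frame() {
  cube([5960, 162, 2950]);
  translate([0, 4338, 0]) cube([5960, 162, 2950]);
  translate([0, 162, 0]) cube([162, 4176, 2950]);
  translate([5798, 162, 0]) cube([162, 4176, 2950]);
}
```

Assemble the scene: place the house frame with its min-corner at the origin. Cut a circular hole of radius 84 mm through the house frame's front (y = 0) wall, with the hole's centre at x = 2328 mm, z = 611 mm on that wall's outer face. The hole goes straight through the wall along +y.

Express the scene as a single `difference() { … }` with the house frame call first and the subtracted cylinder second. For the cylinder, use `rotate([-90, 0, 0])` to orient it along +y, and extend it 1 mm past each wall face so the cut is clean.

difference() {
  house_frame();
  translate([2328, -1, 611]) rotate([-90, 0, 0]) cylinder(h = 164, r = 84);
}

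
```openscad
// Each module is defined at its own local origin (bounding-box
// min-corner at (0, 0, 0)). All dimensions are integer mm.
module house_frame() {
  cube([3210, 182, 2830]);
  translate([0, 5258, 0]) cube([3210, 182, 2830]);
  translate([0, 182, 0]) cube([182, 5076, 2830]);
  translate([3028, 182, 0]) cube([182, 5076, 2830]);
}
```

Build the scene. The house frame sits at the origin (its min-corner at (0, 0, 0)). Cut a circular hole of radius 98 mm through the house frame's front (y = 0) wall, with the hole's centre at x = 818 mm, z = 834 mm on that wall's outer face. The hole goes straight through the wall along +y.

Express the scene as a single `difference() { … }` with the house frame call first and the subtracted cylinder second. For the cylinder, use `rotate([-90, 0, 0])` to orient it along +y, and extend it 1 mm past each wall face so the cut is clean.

difference() {
  house_frame();
  translate([818, -1, 834]) rotate([-90, 0, 0]) cylinder(h = 184, r = 98);
}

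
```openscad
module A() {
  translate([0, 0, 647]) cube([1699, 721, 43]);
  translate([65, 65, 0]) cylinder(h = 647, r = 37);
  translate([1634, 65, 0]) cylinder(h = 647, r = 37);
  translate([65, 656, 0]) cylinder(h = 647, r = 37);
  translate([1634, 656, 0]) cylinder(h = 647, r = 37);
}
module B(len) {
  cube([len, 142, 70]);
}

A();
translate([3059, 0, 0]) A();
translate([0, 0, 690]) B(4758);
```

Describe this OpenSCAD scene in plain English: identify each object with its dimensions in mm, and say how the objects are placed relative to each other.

A is a rectangular dining table. The top is 1699×721×43 mm with its upper surface at z = 690 mm. It stands on four round legs of 74 mm diameter, each leg's bounding box inset 28 mm from the nearest pair of top edges, running from the floor to the underside of the top.

B is a rectangular beam 4758 mm long (x), 142 mm deep (y), 70 mm thick (z).

The beam spans the tops of two tables placed 1360 mm apart, resting at z = 690 mm.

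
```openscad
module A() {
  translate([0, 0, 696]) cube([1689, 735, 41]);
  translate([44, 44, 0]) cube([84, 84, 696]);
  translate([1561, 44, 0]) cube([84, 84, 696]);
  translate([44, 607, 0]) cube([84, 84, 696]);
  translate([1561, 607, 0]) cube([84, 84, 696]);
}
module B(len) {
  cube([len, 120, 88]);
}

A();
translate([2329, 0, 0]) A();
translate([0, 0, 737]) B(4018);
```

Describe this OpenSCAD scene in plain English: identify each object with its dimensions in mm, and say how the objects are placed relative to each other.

A is a table: top 1689 mm (x) × 735 mm (y), 41 mm thick, upper face at z = 737 mm, on four 84×84 mm square legs, each inset 44 mm from the nearest pair of top edges, running from z = 0 to the bottom of the top.

B is a rectangular beam 4018 mm long (x), 120 mm deep (y), 88 mm thick (z).

The beam spans the tops of two tables placed 640 mm apart, resting at z = 737 mm.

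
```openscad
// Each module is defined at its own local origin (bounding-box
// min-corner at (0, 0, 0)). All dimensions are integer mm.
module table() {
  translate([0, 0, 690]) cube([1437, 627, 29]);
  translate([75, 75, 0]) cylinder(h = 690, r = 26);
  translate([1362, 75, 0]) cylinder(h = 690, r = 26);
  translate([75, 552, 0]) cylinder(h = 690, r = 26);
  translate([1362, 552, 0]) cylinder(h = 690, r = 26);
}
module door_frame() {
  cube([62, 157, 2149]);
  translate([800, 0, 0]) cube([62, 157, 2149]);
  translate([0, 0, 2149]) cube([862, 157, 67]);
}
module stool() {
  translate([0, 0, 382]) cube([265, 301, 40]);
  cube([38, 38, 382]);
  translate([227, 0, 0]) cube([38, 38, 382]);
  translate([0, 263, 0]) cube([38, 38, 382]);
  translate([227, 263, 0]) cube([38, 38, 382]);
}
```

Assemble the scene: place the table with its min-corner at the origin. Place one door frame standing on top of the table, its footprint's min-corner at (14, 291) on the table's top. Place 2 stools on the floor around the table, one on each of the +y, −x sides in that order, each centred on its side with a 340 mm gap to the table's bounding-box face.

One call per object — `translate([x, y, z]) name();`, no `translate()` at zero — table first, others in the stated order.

table();
translate([14, 291, 719]) door_frame();
translate([586, 967, 0]) stool();
translate([-605, 163, 0]) stool();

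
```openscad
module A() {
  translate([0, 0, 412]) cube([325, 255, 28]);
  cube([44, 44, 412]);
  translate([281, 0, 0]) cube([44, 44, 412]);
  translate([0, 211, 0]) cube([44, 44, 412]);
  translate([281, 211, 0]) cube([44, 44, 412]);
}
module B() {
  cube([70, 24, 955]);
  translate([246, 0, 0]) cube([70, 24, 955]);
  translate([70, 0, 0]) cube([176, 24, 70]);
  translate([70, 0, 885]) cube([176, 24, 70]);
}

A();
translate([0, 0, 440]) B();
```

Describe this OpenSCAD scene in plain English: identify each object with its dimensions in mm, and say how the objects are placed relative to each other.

A is a four-legged stool. The seat is a 325×255×28 mm slab whose top surface is at z = 440 mm; four square legs, each 44×44 mm in cross-section, run from the floor (z = 0) to the underside of the seat, each flush with a corner of the seat.

B is a picture frame with a 176×815 mm rectangular opening (x by z) and a uniform 70 mm border on every side. Frame depth is 24 mm along y. It is built from two vertical stiles running the full outside height and two horizontal rails spanning the gap between the stiles.

The picture frame is on top of the stool.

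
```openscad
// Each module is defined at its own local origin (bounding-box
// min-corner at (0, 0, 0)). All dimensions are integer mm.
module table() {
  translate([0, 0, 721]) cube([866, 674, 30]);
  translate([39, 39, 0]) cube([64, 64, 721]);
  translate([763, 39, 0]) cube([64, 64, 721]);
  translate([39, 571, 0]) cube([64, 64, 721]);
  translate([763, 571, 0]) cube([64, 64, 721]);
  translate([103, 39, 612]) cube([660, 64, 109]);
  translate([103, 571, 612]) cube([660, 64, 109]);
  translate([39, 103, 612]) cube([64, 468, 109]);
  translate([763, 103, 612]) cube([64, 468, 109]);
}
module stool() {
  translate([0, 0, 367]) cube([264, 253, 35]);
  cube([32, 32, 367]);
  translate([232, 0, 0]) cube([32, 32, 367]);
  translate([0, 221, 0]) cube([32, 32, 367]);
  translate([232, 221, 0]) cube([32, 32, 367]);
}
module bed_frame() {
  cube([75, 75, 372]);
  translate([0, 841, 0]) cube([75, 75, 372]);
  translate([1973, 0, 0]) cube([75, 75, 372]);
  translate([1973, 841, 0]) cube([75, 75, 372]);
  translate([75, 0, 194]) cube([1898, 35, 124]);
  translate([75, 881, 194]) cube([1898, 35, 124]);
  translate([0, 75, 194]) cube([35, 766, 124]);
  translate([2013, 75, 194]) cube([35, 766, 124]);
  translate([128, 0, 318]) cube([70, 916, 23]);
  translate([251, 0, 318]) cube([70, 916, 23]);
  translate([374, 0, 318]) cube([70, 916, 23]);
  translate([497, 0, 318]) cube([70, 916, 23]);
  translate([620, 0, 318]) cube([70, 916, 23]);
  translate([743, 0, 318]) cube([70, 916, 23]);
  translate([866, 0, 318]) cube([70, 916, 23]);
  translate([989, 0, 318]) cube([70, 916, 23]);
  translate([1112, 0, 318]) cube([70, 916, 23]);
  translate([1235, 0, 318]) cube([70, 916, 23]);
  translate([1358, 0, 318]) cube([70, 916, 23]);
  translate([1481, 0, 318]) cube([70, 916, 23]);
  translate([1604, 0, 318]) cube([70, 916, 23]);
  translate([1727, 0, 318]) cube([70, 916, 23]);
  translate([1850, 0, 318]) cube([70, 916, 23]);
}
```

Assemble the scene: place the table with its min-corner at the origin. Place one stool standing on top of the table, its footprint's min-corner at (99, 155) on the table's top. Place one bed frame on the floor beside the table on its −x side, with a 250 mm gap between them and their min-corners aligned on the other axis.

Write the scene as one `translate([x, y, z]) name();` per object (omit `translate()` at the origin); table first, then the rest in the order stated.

table();
translate([99, 155, 751]) stool();
translate([-2298, 0, 0]) bed_frame();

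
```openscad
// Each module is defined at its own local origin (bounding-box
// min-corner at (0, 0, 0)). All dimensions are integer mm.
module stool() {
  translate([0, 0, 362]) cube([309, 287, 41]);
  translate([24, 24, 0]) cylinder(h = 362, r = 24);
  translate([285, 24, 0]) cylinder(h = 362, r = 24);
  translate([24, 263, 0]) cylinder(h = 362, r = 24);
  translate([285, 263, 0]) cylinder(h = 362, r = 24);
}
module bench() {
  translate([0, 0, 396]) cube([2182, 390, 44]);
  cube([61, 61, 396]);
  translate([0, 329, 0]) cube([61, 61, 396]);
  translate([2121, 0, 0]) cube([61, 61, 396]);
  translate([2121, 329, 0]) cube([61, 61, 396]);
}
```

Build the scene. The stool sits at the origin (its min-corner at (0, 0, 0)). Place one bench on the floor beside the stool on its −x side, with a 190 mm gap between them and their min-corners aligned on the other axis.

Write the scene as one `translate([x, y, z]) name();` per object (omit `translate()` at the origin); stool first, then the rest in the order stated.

stool();
translate([-2372, 0, 0]) bench();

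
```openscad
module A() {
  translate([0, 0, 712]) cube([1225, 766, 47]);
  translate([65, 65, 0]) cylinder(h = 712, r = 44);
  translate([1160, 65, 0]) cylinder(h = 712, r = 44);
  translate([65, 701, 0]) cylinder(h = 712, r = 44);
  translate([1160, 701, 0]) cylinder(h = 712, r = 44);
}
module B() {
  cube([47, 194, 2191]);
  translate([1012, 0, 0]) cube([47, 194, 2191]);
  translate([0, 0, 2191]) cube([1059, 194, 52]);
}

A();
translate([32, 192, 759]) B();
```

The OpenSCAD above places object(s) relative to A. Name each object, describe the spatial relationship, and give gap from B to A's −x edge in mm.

The door frame's min-x is at 32; the table's min-x is 0; gap = 32 mm.

A is a table. B is a door frame. The door frame is on top of the table. The gap from the door frame to the table's −x edge is 32 mm.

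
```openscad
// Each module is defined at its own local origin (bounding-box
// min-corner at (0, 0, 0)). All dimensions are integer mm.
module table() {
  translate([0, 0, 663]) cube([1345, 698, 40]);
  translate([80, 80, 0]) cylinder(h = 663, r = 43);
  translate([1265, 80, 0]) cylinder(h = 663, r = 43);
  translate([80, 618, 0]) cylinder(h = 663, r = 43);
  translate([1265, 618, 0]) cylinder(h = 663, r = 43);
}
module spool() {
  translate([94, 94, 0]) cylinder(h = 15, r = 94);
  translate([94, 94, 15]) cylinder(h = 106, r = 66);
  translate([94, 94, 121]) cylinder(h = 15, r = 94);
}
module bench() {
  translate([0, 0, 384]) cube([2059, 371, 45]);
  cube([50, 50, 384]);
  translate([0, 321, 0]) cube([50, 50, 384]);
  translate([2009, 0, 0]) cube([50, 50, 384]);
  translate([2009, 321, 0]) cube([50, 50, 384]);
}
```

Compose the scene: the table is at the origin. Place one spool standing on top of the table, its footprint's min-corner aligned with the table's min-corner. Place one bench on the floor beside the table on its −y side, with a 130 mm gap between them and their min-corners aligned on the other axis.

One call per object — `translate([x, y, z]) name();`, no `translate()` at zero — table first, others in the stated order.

table();
translate([0, 0, 703]) spool();
translate([0, -501, 0]) bench();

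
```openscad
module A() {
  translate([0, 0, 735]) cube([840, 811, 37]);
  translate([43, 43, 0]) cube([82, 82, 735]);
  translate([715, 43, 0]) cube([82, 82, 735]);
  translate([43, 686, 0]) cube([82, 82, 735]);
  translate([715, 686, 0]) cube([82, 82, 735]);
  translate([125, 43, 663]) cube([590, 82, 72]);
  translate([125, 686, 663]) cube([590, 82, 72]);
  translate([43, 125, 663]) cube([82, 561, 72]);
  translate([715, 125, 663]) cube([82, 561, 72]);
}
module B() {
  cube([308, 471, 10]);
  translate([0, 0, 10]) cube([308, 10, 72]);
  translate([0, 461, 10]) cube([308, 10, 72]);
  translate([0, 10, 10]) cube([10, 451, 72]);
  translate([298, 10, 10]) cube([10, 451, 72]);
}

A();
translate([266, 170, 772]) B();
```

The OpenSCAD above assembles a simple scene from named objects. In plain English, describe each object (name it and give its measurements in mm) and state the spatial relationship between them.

A is a table: top 840 mm (x) × 811 mm (y), 37 mm thick, upper face at z = 772 mm, on four 82×82 mm square legs, each inset 43 mm from the nearest pair of top edges, running from z = 0 to the bottom of the top. Four apron rails, 82 mm thick and 72 mm tall, run between adjacent legs with their top edges flush with the underside of the top and their outer faces flush with the legs' outer faces.

B is an open-topped rectangular box: outside dimensions 308×471×82 mm, with a uniform wall and base thickness of 10 mm. The base is a full 308×471 slab on the floor; four walls sit on top of the base. The front and back walls (the −y and +y sides) span the full width; the two side walls fit between them.

The open box is on top of the table, centred.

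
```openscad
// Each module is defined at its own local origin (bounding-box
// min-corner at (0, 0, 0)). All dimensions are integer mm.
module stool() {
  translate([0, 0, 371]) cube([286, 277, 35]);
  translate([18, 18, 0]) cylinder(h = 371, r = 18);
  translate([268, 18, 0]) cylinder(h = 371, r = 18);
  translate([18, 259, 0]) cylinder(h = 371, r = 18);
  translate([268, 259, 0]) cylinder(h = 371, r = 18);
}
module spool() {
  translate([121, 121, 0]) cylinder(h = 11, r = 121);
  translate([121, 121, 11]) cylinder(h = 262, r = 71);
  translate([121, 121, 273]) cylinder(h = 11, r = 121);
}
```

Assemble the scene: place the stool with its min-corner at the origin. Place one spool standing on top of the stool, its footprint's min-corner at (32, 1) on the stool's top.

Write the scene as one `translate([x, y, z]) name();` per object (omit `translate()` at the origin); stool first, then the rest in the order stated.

stool();
translate([32, 1, 406]) spool();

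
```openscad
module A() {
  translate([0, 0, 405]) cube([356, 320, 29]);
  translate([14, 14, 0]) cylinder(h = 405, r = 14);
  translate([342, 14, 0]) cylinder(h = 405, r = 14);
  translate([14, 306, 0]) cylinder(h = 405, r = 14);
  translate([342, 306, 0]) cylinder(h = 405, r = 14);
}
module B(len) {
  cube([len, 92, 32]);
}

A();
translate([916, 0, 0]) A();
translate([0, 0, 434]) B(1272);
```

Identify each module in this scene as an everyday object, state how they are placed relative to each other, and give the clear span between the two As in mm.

A is a stool. B is a beam. A beam spans the tops of two stools. The clear span between the two stools is 560 mm.

Second stool starts at x = 916; first ends at x = 356; clear span = 916 − 356 = 560 mm.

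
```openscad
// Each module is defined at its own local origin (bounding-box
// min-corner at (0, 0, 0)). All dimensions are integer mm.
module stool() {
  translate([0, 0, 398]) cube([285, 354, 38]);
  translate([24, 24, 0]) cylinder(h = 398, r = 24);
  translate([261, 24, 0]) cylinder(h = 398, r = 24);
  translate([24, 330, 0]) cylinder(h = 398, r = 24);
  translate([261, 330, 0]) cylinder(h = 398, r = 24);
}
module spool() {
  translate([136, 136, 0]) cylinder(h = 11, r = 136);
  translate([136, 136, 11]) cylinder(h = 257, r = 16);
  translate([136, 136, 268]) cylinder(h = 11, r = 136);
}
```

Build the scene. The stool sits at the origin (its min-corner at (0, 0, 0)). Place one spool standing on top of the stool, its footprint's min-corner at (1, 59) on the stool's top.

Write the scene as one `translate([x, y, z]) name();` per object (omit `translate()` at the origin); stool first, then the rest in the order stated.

stool();
translate([1, 59, 436]) spool();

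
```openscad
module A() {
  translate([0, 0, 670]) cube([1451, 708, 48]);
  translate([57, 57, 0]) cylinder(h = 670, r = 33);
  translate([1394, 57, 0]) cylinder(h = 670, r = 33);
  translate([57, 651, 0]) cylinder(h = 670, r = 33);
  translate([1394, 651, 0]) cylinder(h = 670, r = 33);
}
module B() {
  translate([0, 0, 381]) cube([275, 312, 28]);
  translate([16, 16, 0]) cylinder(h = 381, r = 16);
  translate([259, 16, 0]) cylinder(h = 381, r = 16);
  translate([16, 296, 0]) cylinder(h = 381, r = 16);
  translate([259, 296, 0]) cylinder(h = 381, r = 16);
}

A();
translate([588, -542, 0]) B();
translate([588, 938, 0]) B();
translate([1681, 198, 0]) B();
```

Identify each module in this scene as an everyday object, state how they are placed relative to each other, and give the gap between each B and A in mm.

Each stool's nearest face is 230 mm from the table's bounding box.

A is a table. B is a stool. Three stools sit around the table at the −y, +y, +x sides. The gap between each stool and the table is 230 mm.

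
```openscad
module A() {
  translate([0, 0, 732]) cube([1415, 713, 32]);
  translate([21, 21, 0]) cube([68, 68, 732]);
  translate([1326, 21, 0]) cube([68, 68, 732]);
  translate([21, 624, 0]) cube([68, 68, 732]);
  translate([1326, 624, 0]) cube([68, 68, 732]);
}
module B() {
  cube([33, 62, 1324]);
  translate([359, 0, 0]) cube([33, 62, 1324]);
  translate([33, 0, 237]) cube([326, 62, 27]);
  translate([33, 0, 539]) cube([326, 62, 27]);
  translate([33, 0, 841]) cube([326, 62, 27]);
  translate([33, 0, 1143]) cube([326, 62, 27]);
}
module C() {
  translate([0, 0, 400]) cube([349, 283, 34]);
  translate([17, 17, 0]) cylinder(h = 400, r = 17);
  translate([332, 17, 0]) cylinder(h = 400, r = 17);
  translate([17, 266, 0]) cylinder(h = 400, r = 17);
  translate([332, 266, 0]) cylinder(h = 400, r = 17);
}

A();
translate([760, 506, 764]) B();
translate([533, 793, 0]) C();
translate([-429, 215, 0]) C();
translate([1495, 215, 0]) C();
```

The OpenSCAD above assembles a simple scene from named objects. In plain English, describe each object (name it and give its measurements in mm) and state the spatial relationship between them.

A is a table: top 1415 mm (x) × 713 mm (y), 32 mm thick, upper face at z = 764 mm, on four 68×68 mm square legs, each inset 21 mm from the nearest pair of top edges, running from z = 0 to the bottom of the top.

B is a wooden ladder with two side rails of 33×62 mm section and 1324 mm height, set 392 mm apart overall. Between them run 4 rectangular rungs (62 mm deep, 27 mm thick), front faces flush with the rails' −y face. The bottom of the first rung is 237 mm above the floor and each subsequent rung is 302 mm higher than the one below.

C is a simple wooden stool: a rectangular seat 349 mm (x) by 283 mm (y), 34 mm thick, top face at z = 434 mm, on four round legs, each 34 mm in diameter. The legs rest on z = 0, each leg's axis is inset half a diameter from the nearest pair of seat edges (so the leg's bounding box is flush with the corner).

The ladder is on top of the table. Three stools sit around the table at the +y, −x, +x sides.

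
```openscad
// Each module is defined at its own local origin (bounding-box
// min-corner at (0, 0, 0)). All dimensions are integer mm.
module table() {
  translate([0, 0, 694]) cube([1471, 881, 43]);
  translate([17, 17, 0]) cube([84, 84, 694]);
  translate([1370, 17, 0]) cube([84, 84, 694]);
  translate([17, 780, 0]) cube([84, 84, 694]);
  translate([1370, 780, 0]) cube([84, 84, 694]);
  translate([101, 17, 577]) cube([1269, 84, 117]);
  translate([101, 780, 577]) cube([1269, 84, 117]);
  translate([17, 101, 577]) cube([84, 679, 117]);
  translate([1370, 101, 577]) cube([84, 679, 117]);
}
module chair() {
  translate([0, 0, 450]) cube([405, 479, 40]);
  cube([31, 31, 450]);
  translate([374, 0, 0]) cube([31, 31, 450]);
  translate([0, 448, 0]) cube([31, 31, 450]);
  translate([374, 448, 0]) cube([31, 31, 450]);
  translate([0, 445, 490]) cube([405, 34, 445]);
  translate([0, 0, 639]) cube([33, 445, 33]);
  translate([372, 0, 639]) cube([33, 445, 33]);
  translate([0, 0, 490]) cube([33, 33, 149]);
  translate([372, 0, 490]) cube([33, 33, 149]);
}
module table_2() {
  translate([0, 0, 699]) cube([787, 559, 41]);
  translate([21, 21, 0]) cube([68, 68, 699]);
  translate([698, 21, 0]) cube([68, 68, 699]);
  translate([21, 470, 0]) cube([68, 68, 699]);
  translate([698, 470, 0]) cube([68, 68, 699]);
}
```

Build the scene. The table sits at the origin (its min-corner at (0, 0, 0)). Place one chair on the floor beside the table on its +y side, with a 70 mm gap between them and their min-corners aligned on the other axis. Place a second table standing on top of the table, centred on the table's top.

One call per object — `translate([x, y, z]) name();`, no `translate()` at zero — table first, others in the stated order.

table();
translate([0, 951, 0]) chair();
translate([342, 161, 737]) table_2();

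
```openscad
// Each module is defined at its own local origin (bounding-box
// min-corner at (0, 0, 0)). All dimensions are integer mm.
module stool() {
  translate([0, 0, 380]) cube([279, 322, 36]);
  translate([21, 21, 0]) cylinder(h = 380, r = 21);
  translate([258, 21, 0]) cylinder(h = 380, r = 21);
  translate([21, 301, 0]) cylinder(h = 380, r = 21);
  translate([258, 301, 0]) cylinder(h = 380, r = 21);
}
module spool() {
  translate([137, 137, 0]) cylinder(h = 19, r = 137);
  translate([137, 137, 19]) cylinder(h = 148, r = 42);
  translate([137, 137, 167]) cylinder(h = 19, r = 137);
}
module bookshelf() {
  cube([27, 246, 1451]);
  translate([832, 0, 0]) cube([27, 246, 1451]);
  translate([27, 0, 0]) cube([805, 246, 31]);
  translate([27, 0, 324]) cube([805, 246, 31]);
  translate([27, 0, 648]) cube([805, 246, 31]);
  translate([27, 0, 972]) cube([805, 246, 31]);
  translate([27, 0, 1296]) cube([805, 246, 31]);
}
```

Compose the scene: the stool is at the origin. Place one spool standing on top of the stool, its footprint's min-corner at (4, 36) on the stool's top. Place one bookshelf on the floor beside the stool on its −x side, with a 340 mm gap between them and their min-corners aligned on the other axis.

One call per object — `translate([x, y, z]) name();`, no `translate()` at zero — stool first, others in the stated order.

stool();
translate([4, 36, 416]) spool();
translate([-1199, 0, 0]) bookshelf();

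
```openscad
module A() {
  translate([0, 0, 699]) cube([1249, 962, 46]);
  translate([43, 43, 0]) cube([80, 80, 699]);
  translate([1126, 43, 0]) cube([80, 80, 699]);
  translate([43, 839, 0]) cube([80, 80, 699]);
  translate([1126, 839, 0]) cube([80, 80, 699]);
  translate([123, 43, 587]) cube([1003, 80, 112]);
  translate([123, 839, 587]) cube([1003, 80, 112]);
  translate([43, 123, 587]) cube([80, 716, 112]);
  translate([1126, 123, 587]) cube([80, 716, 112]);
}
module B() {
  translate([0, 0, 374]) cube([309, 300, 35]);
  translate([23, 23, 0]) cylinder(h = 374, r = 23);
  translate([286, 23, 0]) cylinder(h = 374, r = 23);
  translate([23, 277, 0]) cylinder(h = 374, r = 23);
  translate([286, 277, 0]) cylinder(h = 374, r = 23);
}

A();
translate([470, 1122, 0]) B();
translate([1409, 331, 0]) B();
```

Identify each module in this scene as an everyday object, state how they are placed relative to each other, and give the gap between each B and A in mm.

A is a table. B is a stool. Two stools sit around the table at the +y, +x sides. The gap between each stool and the table is 160 mm.

Each stool's nearest face is 160 mm from the table's bounding box.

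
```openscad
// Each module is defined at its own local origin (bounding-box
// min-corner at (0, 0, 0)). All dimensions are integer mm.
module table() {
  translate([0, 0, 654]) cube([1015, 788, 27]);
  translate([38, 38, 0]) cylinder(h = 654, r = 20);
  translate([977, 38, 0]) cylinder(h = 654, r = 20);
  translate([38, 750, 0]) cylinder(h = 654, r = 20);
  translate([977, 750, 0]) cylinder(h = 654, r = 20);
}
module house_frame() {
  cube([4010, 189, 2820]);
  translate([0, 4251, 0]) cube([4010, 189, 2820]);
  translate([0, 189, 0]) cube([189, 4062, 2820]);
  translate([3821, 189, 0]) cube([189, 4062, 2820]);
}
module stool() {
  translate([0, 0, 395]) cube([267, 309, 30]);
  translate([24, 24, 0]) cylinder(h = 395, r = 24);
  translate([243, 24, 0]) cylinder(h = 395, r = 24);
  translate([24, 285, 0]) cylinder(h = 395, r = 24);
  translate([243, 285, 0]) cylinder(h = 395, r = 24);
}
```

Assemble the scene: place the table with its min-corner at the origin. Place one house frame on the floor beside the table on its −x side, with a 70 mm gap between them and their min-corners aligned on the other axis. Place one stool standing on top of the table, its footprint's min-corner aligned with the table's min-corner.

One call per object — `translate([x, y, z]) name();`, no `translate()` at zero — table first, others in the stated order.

table();
translate([-4080, 0, 0]) house_frame();
translate([0, 0, 681]) stool();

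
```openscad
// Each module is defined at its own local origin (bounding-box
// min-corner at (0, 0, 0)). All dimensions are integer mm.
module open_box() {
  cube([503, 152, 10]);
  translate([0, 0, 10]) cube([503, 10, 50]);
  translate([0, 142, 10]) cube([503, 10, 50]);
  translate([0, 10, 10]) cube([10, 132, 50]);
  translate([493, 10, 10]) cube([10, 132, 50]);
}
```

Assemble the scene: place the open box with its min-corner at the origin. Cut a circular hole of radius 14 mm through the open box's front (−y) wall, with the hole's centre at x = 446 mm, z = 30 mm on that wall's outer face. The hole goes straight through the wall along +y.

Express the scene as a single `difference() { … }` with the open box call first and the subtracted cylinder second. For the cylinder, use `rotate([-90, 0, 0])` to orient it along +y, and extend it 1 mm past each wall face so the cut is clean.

difference() {
  open_box();
  translate([446, -1, 30]) rotate([-90, 0, 0]) cylinder(h = 12, r = 14);
}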